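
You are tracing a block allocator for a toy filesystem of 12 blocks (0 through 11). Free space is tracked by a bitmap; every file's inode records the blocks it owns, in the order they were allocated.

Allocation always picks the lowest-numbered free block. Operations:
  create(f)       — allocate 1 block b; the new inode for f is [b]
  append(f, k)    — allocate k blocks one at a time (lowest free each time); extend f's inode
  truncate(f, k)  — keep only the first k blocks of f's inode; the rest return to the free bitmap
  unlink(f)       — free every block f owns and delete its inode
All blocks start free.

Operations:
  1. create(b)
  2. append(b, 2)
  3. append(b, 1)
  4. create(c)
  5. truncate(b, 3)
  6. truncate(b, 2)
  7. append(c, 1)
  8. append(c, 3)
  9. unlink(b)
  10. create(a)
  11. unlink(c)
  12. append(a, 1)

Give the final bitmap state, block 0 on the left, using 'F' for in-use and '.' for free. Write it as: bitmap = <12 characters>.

  1. create(b)  ⇒  F...........  {b→[0]}
  2. append(b, 2)  ⇒  FFF.........  {b→[0, 1, 2]}
  3. append(b, 1)  ⇒  FFFF........  {b→[0, 1, 2, 3]}
  4. create(c)  ⇒  FFFFF.......  {b→[0, 1, 2, 3]; c→[4]}
  5. truncate(b, 3)  ⇒  FFF.F.......  {b→[0, 1, 2]; c→[4]}
  6. truncate(b, 2)  ⇒  FF..F.......  {b→[0, 1]; c→[4]}
  7. append(c, 1)  ⇒  FFF.F.......  {b→[0, 1]; c→[4, 2]}
  8. append(c, 3)  ⇒  FFFFFFF.....  {b→[0, 1]; c→[4, 2, 3, 5, 6]}
  9. unlink(b)  ⇒  ..FFFFF.....  {c→[4, 2, 3, 5, 6]}
  10. create(a)  ⇒  F.FFFFF.....  {a→[0]; c→[4, 2, 3, 5, 6]}
  11. unlink(c)  ⇒  F...........  {a→[0]}
  12. append(a, 1)  ⇒  FF..........  {a→[0, 1]}

bitmap = FF..........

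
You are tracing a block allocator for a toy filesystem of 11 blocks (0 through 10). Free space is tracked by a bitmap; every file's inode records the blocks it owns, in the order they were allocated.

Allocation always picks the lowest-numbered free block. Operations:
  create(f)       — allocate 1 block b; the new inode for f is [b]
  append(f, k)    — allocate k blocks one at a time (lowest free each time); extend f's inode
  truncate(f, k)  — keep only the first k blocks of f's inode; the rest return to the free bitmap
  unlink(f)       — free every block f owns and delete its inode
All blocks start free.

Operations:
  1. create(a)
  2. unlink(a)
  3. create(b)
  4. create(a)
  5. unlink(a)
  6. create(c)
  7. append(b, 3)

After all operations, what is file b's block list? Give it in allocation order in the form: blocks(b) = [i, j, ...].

blocks(b) = [0, 2, 3, 4]

create(a): bitmap=F.......... | a=[0]
unlink(a): bitmap=........... | 
create(b): bitmap=F.......... | b=[0]
create(a): bitmap=FF......... | a=[1] b=[0]
unlink(a): bitmap=F.......... | b=[0]
create(c): bitmap=FF......... | b=[0] c=[1]
append(b, 3): bitmap=FFFFF...... | b=[0, 2, 3, 4] c=[1]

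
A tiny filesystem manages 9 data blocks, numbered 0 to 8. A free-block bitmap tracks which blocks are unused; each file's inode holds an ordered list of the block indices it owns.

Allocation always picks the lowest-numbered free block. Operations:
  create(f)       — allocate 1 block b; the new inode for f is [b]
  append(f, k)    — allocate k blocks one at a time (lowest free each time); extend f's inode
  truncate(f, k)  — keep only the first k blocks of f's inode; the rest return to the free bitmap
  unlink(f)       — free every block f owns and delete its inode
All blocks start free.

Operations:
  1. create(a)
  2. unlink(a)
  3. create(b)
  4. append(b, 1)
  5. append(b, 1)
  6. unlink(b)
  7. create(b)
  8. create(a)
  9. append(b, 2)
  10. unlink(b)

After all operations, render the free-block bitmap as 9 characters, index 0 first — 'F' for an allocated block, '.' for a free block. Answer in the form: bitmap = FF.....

bitmap = .F.......

  1. create(a)  ⇒  F........  {a→[0]}
  2. unlink(a)  ⇒  .........  {}
  3. create(b)  ⇒  F........  {b→[0]}
  4. append(b, 1)  ⇒  FF.......  {b→[0, 1]}
  5. append(b, 1)  ⇒  FFF......  {b→[0, 1, 2]}
  6. unlink(b)  ⇒  .........  {}
  7. create(b)  ⇒  F........  {b→[0]}
  8. create(a)  ⇒  FF.......  {a→[1]; b→[0]}
  9. append(b, 2)  ⇒  FFFF.....  {a→[1]; b→[0, 2, 3]}
  10. unlink(b)  ⇒  .F.......  {a→[1]}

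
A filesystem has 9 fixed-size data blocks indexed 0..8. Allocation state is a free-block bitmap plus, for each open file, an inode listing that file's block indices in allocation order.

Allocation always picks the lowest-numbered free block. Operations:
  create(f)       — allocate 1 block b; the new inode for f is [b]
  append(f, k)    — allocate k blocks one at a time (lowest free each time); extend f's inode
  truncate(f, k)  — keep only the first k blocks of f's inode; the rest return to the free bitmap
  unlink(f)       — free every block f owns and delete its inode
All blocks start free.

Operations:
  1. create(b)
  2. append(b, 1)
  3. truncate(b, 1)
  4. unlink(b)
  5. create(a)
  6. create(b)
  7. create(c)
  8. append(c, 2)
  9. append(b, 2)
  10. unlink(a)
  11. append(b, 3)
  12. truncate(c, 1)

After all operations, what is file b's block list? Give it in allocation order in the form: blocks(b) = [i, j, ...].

blocks(b) = [1, 5, 6, 0, 7, 8]

after create(b) → b:[0]  free=[F........]
after append(b, 1) → b:[0, 1]  free=[FF.......]
after truncate(b, 1) → b:[0]  free=[F........]
after unlink(b) →   free=[.........]
after create(a) → a:[0]  free=[F........]
after create(b) → a:[0], b:[1]  free=[FF.......]
after create(c) → a:[0], b:[1], c:[2]  free=[FFF......]
after append(c, 2) → a:[0], b:[1], c:[2, 3, 4]  free=[FFFFF....]
after append(b, 2) → a:[0], b:[1, 5, 6], c:[2, 3, 4]  free=[FFFFFFF..]
after unlink(a) → b:[1, 5, 6], c:[2, 3, 4]  free=[.FFFFFF..]
after append(b, 3) → b:[1, 5, 6, 0, 7, 8], c:[2, 3, 4]  free=[FFFFFFFFF]
after truncate(c, 1) → b:[1, 5, 6, 0, 7, 8], c:[2]  free=[FFF..FFFF]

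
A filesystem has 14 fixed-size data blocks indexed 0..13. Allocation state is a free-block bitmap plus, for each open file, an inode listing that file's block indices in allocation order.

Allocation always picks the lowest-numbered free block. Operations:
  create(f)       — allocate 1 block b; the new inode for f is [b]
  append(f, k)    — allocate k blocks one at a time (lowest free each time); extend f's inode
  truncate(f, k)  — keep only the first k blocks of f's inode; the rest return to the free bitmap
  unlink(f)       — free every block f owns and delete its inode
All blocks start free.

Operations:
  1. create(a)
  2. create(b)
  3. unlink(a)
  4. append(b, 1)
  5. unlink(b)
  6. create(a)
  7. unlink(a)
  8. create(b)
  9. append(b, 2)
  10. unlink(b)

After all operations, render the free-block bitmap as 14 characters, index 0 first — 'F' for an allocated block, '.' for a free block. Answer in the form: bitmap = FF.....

after create(a) → a:[0]  free=[F.............]
after create(b) → a:[0], b:[1]  free=[FF............]
after unlink(a) → b:[1]  free=[.F............]
after append(b, 1) → b:[1, 0]  free=[FF............]
after unlink(b) →   free=[..............]
after create(a) → a:[0]  free=[F.............]
after unlink(a) →   free=[..............]
after create(b) → b:[0]  free=[F.............]
after append(b, 2) → b:[0, 1, 2]  free=[FFF...........]
after unlink(b) →   free=[..............]

bitmap = ..............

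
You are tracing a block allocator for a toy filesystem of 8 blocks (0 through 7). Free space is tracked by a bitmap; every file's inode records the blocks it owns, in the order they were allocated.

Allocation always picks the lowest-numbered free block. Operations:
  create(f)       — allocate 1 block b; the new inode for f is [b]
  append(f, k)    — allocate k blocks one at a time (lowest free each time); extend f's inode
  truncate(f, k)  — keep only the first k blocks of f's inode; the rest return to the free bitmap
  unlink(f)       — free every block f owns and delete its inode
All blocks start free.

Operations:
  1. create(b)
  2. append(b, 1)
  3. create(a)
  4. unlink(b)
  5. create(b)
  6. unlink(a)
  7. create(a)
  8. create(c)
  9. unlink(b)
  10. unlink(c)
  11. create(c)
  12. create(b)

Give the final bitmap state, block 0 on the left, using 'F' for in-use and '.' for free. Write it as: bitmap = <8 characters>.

  1. create(b)  ⇒  F.......  {b→[0]}
  2. append(b, 1)  ⇒  FF......  {b→[0, 1]}
  3. create(a)  ⇒  FFF.....  {a→[2]; b→[0, 1]}
  4. unlink(b)  ⇒  ..F.....  {a→[2]}
  5. create(b)  ⇒  F.F.....  {a→[2]; b→[0]}
  6. unlink(a)  ⇒  F.......  {b→[0]}
  7. create(a)  ⇒  FF......  {a→[1]; b→[0]}
  8. create(c)  ⇒  FFF.....  {a→[1]; b→[0]; c→[2]}
  9. unlink(b)  ⇒  .FF.....  {a→[1]; c→[2]}
  10. unlink(c)  ⇒  .F......  {a→[1]}
  11. create(c)  ⇒  FF......  {a→[1]; c→[0]}
  12. create(b)  ⇒  FFF.....  {a→[1]; b→[2]; c→[0]}

bitmap = FFF.....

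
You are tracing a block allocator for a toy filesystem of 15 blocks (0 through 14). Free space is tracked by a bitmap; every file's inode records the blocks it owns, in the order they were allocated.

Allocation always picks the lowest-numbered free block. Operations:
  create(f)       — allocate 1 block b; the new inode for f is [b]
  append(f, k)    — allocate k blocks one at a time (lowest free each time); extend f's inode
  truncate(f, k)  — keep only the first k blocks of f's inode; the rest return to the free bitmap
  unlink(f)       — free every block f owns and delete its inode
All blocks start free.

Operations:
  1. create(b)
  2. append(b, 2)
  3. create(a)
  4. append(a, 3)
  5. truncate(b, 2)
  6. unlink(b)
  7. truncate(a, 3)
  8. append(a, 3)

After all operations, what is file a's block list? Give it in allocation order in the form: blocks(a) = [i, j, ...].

blocks(a) = [3, 4, 5, 0, 1, 2]

after create(b) → b:[0]  free=[F..............]
after append(b, 2) → b:[0, 1, 2]  free=[FFF............]
after create(a) → a:[3], b:[0, 1, 2]  free=[FFFF...........]
after append(a, 3) → a:[3, 4, 5, 6], b:[0, 1, 2]  free=[FFFFFFF........]
after truncate(b, 2) → a:[3, 4, 5, 6], b:[0, 1]  free=[FF.FFFF........]
after unlink(b) → a:[3, 4, 5, 6]  free=[...FFFF........]
after truncate(a, 3) → a:[3, 4, 5]  free=[...FFF.........]
after append(a, 3) → a:[3, 4, 5, 0, 1, 2]  free=[FFFFFF.........]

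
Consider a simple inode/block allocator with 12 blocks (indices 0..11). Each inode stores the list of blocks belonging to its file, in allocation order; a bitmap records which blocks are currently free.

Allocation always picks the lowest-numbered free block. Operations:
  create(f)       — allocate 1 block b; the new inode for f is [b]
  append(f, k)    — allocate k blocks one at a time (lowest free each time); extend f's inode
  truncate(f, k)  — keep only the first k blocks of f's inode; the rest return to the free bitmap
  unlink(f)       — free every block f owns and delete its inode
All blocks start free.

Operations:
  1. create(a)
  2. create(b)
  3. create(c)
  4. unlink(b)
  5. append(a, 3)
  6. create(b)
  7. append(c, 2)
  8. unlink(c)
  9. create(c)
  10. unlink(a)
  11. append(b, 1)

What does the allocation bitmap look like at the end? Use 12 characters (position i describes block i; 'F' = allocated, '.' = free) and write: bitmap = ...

after create(a) → a:[0]  free=[F...........]
after create(b) → a:[0], b:[1]  free=[FF..........]
after create(c) → a:[0], b:[1], c:[2]  free=[FFF.........]
after unlink(b) → a:[0], c:[2]  free=[F.F.........]
after append(a, 3) → a:[0, 1, 3, 4], c:[2]  free=[FFFFF.......]
after create(b) → a:[0, 1, 3, 4], b:[5], c:[2]  free=[FFFFFF......]
after append(c, 2) → a:[0, 1, 3, 4], b:[5], c:[2, 6, 7]  free=[FFFFFFFF....]
after unlink(c) → a:[0, 1, 3, 4], b:[5]  free=[FF.FFF......]
after create(c) → a:[0, 1, 3, 4], b:[5], c:[2]  free=[FFFFFF......]
after unlink(a) → b:[5], c:[2]  free=[..F..F......]
after append(b, 1) → b:[5, 0], c:[2]  free=[F.F..F......]

bitmap = F.F..F......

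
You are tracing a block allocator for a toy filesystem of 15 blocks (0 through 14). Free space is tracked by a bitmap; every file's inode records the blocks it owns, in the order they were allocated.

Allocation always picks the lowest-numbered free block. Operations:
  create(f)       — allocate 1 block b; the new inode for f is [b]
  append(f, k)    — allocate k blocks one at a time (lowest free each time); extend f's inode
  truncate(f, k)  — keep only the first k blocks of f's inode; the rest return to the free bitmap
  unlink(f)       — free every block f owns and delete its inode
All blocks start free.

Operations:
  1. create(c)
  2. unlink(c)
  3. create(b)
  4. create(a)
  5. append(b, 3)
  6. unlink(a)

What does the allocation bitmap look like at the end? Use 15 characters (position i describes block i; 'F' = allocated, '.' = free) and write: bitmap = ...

create(c): bitmap=F.............. | c=[0]
unlink(c): bitmap=............... | 
create(b): bitmap=F.............. | b=[0]
create(a): bitmap=FF............. | a=[1] b=[0]
append(b, 3): bitmap=FFFFF.......... | a=[1] b=[0, 2, 3, 4]
unlink(a): bitmap=F.FFF.......... | b=[0, 2, 3, 4]

bitmap = F.FFF..........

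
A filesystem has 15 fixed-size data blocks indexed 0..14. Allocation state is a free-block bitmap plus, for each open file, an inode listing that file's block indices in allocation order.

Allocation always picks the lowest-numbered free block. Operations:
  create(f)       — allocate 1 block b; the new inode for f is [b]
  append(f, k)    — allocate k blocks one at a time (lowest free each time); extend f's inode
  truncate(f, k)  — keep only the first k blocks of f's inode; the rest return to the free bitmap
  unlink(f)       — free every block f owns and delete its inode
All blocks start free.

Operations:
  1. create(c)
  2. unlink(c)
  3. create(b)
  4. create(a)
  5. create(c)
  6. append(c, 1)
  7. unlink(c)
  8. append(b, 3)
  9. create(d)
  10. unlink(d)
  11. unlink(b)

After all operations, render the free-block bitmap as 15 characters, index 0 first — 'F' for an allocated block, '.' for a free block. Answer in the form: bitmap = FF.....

bitmap = .F.............

after create(c) → c:[0]  free=[F..............]
after unlink(c) →   free=[...............]
after create(b) → b:[0]  free=[F..............]
after create(a) → a:[1], b:[0]  free=[FF.............]
after create(c) → a:[1], b:[0], c:[2]  free=[FFF............]
after append(c, 1) → a:[1], b:[0], c:[2, 3]  free=[FFFF...........]
after unlink(c) → a:[1], b:[0]  free=[FF.............]
after append(b, 3) → a:[1], b:[0, 2, 3, 4]  free=[FFFFF..........]
after create(d) → a:[1], b:[0, 2, 3, 4], d:[5]  free=[FFFFFF.........]
after unlink(d) → a:[1], b:[0, 2, 3, 4]  free=[FFFFF..........]
after unlink(b) → a:[1]  free=[.F.............]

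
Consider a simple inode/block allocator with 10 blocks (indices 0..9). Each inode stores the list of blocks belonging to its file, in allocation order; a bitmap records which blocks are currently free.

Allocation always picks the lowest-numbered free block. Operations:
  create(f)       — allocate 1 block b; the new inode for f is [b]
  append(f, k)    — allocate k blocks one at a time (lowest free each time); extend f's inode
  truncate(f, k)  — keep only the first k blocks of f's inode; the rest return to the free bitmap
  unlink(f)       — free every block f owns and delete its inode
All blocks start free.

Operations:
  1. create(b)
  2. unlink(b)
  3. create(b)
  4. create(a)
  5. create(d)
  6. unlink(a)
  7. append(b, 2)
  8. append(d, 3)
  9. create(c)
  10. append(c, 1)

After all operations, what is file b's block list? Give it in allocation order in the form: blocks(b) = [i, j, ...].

blocks(b) = [0, 1, 3]

[1] create(b) — b=0 (map F.........)
[2] unlink(b) —  (map ..........)
[3] create(b) — b=0 (map F.........)
[4] create(a) — a=1 b=0 (map FF........)
[5] create(d) — a=1 b=0 d=2 (map FFF.......)
[6] unlink(a) — b=0 d=2 (map F.F.......)
[7] append(b, 2) — b=0,1,3 d=2 (map FFFF......)
[8] append(d, 3) — b=0,1,3 d=2,4,5,6 (map FFFFFFF...)
[9] create(c) — b=0,1,3 c=7 d=2,4,5,6 (map FFFFFFFF..)
[10] append(c, 1) — b=0,1,3 c=7,8 d=2,4,5,6 (map FFFFFFFFF.)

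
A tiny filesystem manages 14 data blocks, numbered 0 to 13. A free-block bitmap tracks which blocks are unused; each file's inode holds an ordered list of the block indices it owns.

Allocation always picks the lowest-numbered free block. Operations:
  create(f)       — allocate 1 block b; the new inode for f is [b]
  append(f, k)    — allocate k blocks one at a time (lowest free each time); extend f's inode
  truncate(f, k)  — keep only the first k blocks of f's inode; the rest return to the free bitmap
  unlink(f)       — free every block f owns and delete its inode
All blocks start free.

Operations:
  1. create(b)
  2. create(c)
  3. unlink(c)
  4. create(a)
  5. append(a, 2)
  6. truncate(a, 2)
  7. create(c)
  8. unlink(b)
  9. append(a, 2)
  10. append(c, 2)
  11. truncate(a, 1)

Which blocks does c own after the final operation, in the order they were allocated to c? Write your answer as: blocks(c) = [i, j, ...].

blocks(c) = [3, 5, 6]

create(b): bitmap=F............. | b=[0]
create(c): bitmap=FF............ | b=[0] c=[1]
unlink(c): bitmap=F............. | b=[0]
create(a): bitmap=FF............ | a=[1] b=[0]
append(a, 2): bitmap=FFFF.......... | a=[1, 2, 3] b=[0]
truncate(a, 2): bitmap=FFF........... | a=[1, 2] b=[0]
create(c): bitmap=FFFF.......... | a=[1, 2] b=[0] c=[3]
unlink(b): bitmap=.FFF.......... | a=[1, 2] c=[3]
append(a, 2): bitmap=FFFFF......... | a=[1, 2, 0, 4] c=[3]
append(c, 2): bitmap=FFFFFFF....... | a=[1, 2, 0, 4] c=[3, 5, 6]
truncate(a, 1): bitmap=.F.F.FF....... | a=[1] c=[3, 5, 6]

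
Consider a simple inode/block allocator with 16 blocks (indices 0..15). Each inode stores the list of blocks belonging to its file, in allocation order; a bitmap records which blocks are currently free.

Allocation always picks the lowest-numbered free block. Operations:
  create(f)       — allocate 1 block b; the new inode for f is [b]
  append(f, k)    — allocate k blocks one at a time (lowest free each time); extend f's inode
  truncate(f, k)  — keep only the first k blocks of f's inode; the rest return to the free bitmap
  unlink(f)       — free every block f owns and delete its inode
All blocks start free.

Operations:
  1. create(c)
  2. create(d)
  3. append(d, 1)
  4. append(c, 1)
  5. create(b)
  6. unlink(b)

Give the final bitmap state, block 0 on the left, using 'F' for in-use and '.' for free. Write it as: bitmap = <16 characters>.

  1. create(c)  ⇒  F...............  {c→[0]}
  2. create(d)  ⇒  FF..............  {c→[0]; d→[1]}
  3. append(d, 1)  ⇒  FFF.............  {c→[0]; d→[1, 2]}
  4. append(c, 1)  ⇒  FFFF............  {c→[0, 3]; d→[1, 2]}
  5. create(b)  ⇒  FFFFF...........  {b→[4]; c→[0, 3]; d→[1, 2]}
  6. unlink(b)  ⇒  FFFF............  {c→[0, 3]; d→[1, 2]}

bitmap = FFFF............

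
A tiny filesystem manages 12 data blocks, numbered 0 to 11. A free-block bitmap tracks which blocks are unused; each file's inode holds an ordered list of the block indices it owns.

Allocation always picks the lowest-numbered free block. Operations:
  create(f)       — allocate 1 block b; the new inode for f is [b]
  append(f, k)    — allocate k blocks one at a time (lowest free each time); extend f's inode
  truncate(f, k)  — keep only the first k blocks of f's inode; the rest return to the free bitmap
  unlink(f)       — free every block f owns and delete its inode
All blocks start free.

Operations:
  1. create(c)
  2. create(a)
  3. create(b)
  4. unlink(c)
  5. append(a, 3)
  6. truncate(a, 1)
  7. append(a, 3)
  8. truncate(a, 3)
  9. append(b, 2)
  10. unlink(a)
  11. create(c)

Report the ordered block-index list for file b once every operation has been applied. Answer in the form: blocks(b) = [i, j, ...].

after create(c) → c:[0]  free=[F...........]
after create(a) → a:[1], c:[0]  free=[FF..........]
after create(b) → a:[1], b:[2], c:[0]  free=[FFF.........]
after unlink(c) → a:[1], b:[2]  free=[.FF.........]
after append(a, 3) → a:[1, 0, 3, 4], b:[2]  free=[FFFFF.......]
after truncate(a, 1) → a:[1], b:[2]  free=[.FF.........]
after append(a, 3) → a:[1, 0, 3, 4], b:[2]  free=[FFFFF.......]
after truncate(a, 3) → a:[1, 0, 3], b:[2]  free=[FFFF........]
after append(b, 2) → a:[1, 0, 3], b:[2, 4, 5]  free=[FFFFFF......]
after unlink(a) → b:[2, 4, 5]  free=[..F.FF......]
after create(c) → b:[2, 4, 5], c:[0]  free=[F.F.FF......]

blocks(b) = [2, 4, 5]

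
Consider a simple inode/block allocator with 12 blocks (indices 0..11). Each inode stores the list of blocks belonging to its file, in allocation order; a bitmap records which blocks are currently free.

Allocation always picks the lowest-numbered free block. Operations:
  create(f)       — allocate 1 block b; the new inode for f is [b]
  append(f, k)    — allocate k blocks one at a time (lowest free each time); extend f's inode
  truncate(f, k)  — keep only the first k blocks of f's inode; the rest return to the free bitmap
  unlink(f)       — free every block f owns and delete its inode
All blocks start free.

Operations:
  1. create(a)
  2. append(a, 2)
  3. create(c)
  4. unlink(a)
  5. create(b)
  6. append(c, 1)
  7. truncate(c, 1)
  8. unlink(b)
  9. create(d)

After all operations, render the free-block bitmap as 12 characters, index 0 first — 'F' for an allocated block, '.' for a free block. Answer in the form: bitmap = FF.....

create(a): bitmap=F........... | a=[0]
append(a, 2): bitmap=FFF......... | a=[0, 1, 2]
create(c): bitmap=FFFF........ | a=[0, 1, 2] c=[3]
unlink(a): bitmap=...F........ | c=[3]
create(b): bitmap=F..F........ | b=[0] c=[3]
append(c, 1): bitmap=FF.F........ | b=[0] c=[3, 1]
truncate(c, 1): bitmap=F..F........ | b=[0] c=[3]
unlink(b): bitmap=...F........ | c=[3]
create(d): bitmap=F..F........ | c=[3] d=[0]

bitmap = F..F........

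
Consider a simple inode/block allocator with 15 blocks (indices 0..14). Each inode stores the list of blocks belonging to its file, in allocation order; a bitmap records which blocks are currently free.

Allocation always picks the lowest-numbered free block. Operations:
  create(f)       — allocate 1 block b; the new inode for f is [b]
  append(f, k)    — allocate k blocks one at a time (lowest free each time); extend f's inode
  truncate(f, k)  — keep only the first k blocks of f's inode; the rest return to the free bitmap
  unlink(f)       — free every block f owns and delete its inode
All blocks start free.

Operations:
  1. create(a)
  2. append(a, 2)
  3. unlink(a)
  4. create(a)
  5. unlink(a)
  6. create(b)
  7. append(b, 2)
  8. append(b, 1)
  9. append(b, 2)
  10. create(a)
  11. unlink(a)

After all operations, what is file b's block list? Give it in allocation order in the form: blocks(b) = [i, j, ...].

after create(a) → a:[0]  free=[F..............]
after append(a, 2) → a:[0, 1, 2]  free=[FFF............]
after unlink(a) →   free=[...............]
after create(a) → a:[0]  free=[F..............]
after unlink(a) →   free=[...............]
after create(b) → b:[0]  free=[F..............]
after append(b, 2) → b:[0, 1, 2]  free=[FFF............]
after append(b, 1) → b:[0, 1, 2, 3]  free=[FFFF...........]
after append(b, 2) → b:[0, 1, 2, 3, 4, 5]  free=[FFFFFF.........]
after create(a) → a:[6], b:[0, 1, 2, 3, 4, 5]  free=[FFFFFFF........]
after unlink(a) → b:[0, 1, 2, 3, 4, 5]  free=[FFFFFF.........]

blocks(b) = [0, 1, 2, 3, 4, 5]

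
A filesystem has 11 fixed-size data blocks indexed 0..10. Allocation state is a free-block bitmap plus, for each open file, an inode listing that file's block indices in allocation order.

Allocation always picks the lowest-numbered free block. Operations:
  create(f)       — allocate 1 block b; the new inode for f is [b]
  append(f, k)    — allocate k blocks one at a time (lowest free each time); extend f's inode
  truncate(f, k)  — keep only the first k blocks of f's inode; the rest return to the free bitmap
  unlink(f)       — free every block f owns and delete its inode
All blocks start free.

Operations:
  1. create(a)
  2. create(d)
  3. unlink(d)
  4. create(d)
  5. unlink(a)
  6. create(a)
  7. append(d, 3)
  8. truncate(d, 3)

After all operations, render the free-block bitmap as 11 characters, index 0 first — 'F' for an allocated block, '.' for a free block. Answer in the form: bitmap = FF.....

[1] create(a) — a=0 (map F..........)
[2] create(d) — a=0 d=1 (map FF.........)
[3] unlink(d) — a=0 (map F..........)
[4] create(d) — a=0 d=1 (map FF.........)
[5] unlink(a) — d=1 (map .F.........)
[6] create(a) — a=0 d=1 (map FF.........)
[7] append(d, 3) — a=0 d=1,2,3,4 (map FFFFF......)
[8] truncate(d, 3) — a=0 d=1,2,3 (map FFFF.......)

bitmap = FFFF.......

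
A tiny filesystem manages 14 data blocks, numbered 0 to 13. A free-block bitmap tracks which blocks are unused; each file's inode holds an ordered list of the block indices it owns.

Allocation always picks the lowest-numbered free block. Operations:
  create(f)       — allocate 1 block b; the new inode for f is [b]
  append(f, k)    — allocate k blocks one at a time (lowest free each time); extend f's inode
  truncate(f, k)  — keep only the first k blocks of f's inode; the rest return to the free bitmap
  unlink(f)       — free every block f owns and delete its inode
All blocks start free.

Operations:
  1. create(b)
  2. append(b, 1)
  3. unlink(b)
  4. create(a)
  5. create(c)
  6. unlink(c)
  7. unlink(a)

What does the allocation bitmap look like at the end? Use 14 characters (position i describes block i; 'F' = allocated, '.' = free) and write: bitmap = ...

[1] create(b) — b=0 (map F.............)
[2] append(b, 1) — b=0,1 (map FF............)
[3] unlink(b) —  (map ..............)
[4] create(a) — a=0 (map F.............)
[5] create(c) — a=0 c=1 (map FF............)
[6] unlink(c) — a=0 (map F.............)
[7] unlink(a) —  (map ..............)

bitmap = ..............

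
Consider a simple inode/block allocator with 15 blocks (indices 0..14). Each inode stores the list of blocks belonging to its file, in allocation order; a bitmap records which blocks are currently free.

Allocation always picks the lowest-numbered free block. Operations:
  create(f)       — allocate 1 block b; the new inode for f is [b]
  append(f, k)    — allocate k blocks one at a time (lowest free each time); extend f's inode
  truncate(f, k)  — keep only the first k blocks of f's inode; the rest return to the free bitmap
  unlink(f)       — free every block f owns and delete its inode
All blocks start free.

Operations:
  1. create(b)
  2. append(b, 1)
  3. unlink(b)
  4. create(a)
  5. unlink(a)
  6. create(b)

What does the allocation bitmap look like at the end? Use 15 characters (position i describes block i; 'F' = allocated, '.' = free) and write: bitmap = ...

after create(b) → b:[0]  free=[F..............]
after append(b, 1) → b:[0, 1]  free=[FF.............]
after unlink(b) →   free=[...............]
after create(a) → a:[0]  free=[F..............]
after unlink(a) →   free=[...............]
after create(b) → b:[0]  free=[F..............]

bitmap = F..............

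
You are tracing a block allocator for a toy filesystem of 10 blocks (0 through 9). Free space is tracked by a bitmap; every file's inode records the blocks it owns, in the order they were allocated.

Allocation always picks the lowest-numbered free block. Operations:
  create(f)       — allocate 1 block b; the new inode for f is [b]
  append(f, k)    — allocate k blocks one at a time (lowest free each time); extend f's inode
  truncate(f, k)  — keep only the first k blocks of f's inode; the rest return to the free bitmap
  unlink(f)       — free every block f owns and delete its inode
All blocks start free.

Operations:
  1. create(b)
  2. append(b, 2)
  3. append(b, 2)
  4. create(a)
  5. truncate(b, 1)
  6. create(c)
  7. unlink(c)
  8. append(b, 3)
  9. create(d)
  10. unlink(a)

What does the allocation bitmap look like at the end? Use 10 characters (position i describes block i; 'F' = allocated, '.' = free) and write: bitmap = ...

after create(b) → b:[0]  free=[F.........]
after append(b, 2) → b:[0, 1, 2]  free=[FFF.......]
after append(b, 2) → b:[0, 1, 2, 3, 4]  free=[FFFFF.....]
after create(a) → a:[5], b:[0, 1, 2, 3, 4]  free=[FFFFFF....]
after truncate(b, 1) → a:[5], b:[0]  free=[F....F....]
after create(c) → a:[5], b:[0], c:[1]  free=[FF...F....]
after unlink(c) → a:[5], b:[0]  free=[F....F....]
after append(b, 3) → a:[5], b:[0, 1, 2, 3]  free=[FFFF.F....]
after create(d) → a:[5], b:[0, 1, 2, 3], d:[4]  free=[FFFFFF....]
after unlink(a) → b:[0, 1, 2, 3], d:[4]  free=[FFFFF.....]

bitmap = FFFFF.....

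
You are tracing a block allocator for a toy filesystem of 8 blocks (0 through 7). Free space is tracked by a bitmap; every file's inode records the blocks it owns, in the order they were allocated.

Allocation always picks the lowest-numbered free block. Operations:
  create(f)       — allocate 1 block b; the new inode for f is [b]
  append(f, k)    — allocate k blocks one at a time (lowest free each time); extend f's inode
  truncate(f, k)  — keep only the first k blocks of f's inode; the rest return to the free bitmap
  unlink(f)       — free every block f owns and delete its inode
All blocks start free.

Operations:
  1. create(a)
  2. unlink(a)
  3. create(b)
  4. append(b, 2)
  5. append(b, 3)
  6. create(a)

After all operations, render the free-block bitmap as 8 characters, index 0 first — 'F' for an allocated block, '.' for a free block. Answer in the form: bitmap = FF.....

bitmap = FFFFFFF.

[1] create(a) — a=0 (map F.......)
[2] unlink(a) —  (map ........)
[3] create(b) — b=0 (map F.......)
[4] append(b, 2) — b=0,1,2 (map FFF.....)
[5] append(b, 3) — b=0,1,2,3,4,5 (map FFFFFF..)
[6] create(a) — a=6 b=0,1,2,3,4,5 (map FFFFFFF.)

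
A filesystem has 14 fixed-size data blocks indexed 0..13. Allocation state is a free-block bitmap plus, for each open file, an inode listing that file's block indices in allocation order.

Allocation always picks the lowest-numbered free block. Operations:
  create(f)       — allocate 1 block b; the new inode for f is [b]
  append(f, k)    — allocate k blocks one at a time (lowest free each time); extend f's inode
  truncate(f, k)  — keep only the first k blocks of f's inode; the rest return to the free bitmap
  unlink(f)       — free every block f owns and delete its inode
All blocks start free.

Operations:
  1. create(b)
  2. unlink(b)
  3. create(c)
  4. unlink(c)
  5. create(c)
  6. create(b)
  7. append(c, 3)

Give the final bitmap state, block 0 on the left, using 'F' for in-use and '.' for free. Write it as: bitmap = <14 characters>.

  1. create(b)  ⇒  F.............  {b→[0]}
  2. unlink(b)  ⇒  ..............  {}
  3. create(c)  ⇒  F.............  {c→[0]}
  4. unlink(c)  ⇒  ..............  {}
  5. create(c)  ⇒  F.............  {c→[0]}
  6. create(b)  ⇒  FF............  {b→[1]; c→[0]}
  7. append(c, 3)  ⇒  FFFFF.........  {b→[1]; c→[0, 2, 3, 4]}

bitmap = FFFFF.........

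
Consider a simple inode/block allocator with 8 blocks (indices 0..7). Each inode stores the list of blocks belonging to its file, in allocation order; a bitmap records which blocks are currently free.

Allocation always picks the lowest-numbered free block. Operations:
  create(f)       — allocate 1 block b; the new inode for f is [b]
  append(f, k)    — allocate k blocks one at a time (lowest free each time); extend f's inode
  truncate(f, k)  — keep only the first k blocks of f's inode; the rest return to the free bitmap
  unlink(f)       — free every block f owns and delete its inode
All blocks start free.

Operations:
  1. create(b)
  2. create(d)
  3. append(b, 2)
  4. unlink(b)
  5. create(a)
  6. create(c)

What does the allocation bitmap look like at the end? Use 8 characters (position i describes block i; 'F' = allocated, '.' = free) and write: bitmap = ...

create(b): bitmap=F....... | b=[0]
create(d): bitmap=FF...... | b=[0] d=[1]
append(b, 2): bitmap=FFFF.... | b=[0, 2, 3] d=[1]
unlink(b): bitmap=.F...... | d=[1]
create(a): bitmap=FF...... | a=[0] d=[1]
create(c): bitmap=FFF..... | a=[0] c=[2] d=[1]

bitmap = FFF.....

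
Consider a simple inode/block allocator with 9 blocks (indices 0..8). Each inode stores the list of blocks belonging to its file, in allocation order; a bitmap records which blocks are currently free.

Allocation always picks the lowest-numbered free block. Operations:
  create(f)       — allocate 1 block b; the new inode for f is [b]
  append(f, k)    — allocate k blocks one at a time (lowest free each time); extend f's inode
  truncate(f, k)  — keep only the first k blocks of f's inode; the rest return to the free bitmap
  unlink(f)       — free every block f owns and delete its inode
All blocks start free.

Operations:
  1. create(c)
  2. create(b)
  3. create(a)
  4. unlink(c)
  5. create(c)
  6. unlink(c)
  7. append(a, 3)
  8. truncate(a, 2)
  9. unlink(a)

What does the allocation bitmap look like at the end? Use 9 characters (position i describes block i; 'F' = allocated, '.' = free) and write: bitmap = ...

bitmap = .F.......

after create(c) → c:[0]  free=[F........]
after create(b) → b:[1], c:[0]  free=[FF.......]
after create(a) → a:[2], b:[1], c:[0]  free=[FFF......]
after unlink(c) → a:[2], b:[1]  free=[.FF......]
after create(c) → a:[2], b:[1], c:[0]  free=[FFF......]
after unlink(c) → a:[2], b:[1]  free=[.FF......]
after append(a, 3) → a:[2, 0, 3, 4], b:[1]  free=[FFFFF....]
after truncate(a, 2) → a:[2, 0], b:[1]  free=[FFF......]
after unlink(a) → b:[1]  free=[.F.......]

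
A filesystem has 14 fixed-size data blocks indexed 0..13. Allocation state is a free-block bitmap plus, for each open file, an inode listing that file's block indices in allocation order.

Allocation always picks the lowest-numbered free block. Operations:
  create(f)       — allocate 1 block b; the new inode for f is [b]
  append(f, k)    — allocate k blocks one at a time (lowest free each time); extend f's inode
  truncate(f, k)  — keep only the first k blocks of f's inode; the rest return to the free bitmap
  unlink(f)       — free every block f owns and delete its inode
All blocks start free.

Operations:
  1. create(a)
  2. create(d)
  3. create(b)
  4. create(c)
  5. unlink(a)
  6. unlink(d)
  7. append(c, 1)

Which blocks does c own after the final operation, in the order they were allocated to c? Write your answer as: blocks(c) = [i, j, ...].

blocks(c) = [3, 0]

create(a): bitmap=F............. | a=[0]
create(d): bitmap=FF............ | a=[0] d=[1]
create(b): bitmap=FFF........... | a=[0] b=[2] d=[1]
create(c): bitmap=FFFF.......... | a=[0] b=[2] c=[3] d=[1]
unlink(a): bitmap=.FFF.......... | b=[2] c=[3] d=[1]
unlink(d): bitmap=..FF.......... | b=[2] c=[3]
append(c, 1): bitmap=F.FF.......... | b=[2] c=[3, 0]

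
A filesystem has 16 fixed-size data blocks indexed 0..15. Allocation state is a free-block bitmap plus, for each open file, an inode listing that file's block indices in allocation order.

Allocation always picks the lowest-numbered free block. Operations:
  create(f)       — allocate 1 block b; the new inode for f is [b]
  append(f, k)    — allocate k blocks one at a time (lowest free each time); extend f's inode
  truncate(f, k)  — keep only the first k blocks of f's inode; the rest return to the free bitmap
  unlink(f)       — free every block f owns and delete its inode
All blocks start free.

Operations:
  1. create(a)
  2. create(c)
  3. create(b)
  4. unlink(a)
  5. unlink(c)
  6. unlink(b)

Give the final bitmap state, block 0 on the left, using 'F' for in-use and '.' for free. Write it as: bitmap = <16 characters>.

create(a): bitmap=F............... | a=[0]
create(c): bitmap=FF.............. | a=[0] c=[1]
create(b): bitmap=FFF............. | a=[0] b=[2] c=[1]
unlink(a): bitmap=.FF............. | b=[2] c=[1]
unlink(c): bitmap=..F............. | b=[2]
unlink(b): bitmap=................ | 

bitmap = ................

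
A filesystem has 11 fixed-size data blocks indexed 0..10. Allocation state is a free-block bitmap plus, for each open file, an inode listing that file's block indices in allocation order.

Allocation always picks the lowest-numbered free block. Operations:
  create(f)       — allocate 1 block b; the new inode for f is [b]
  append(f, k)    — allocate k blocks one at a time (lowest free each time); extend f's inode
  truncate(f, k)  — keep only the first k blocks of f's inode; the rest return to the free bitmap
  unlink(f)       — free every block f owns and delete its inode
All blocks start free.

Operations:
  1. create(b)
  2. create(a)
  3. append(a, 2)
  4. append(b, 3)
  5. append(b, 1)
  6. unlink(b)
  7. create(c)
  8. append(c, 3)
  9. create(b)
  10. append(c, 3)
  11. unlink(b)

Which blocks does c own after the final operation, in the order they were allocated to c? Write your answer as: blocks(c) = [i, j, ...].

blocks(c) = [0, 4, 5, 6, 8, 9, 10]

  1. create(b)  ⇒  F..........  {b→[0]}
  2. create(a)  ⇒  FF.........  {a→[1]; b→[0]}
  3. append(a, 2)  ⇒  FFFF.......  {a→[1, 2, 3]; b→[0]}
  4. append(b, 3)  ⇒  FFFFFFF....  {a→[1, 2, 3]; b→[0, 4, 5, 6]}
  5. append(b, 1)  ⇒  FFFFFFFF...  {a→[1, 2, 3]; b→[0, 4, 5, 6, 7]}
  6. unlink(b)  ⇒  .FFF.......  {a→[1, 2, 3]}
  7. create(c)  ⇒  FFFF.......  {a→[1, 2, 3]; c→[0]}
  8. append(c, 3)  ⇒  FFFFFFF....  {a→[1, 2, 3]; c→[0, 4, 5, 6]}
  9. create(b)  ⇒  FFFFFFFF...  {a→[1, 2, 3]; b→[7]; c→[0, 4, 5, 6]}
  10. append(c, 3)  ⇒  FFFFFFFFFFF  {a→[1, 2, 3]; b→[7]; c→[0, 4, 5, 6, 8, 9, 10]}
  11. unlink(b)  ⇒  FFFFFFF.FFF  {a→[1, 2, 3]; c→[0, 4, 5, 6, 8, 9, 10]}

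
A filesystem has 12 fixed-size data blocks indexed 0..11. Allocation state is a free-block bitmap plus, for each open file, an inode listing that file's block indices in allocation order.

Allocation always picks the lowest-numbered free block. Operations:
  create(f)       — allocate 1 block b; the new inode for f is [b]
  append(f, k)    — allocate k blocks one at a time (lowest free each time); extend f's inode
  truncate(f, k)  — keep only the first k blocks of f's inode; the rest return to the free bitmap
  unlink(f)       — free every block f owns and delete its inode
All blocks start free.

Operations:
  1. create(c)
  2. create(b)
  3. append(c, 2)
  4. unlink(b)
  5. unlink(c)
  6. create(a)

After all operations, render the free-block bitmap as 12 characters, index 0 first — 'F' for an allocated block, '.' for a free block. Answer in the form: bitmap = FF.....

  1. create(c)  ⇒  F...........  {c→[0]}
  2. create(b)  ⇒  FF..........  {b→[1]; c→[0]}
  3. append(c, 2)  ⇒  FFFF........  {b→[1]; c→[0, 2, 3]}
  4. unlink(b)  ⇒  F.FF........  {c→[0, 2, 3]}
  5. unlink(c)  ⇒  ............  {}
  6. create(a)  ⇒  F...........  {a→[0]}

bitmap = F...........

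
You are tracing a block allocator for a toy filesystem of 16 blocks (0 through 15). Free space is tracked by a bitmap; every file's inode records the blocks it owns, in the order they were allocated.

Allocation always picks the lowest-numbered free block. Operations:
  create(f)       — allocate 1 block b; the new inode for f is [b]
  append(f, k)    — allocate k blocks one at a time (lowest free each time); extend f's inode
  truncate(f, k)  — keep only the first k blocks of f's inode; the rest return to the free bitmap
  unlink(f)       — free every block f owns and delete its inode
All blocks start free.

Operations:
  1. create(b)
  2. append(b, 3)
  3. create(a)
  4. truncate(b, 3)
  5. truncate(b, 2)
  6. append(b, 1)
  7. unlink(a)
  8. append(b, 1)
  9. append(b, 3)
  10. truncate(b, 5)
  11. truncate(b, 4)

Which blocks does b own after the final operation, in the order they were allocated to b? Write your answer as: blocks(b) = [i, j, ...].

  1. create(b)  ⇒  F...............  {b→[0]}
  2. append(b, 3)  ⇒  FFFF............  {b→[0, 1, 2, 3]}
  3. create(a)  ⇒  FFFFF...........  {a→[4]; b→[0, 1, 2, 3]}
  4. truncate(b, 3)  ⇒  FFF.F...........  {a→[4]; b→[0, 1, 2]}
  5. truncate(b, 2)  ⇒  FF..F...........  {a→[4]; b→[0, 1]}
  6. append(b, 1)  ⇒  FFF.F...........  {a→[4]; b→[0, 1, 2]}
  7. unlink(a)  ⇒  FFF.............  {b→[0, 1, 2]}
  8. append(b, 1)  ⇒  FFFF............  {b→[0, 1, 2, 3]}
  9. append(b, 3)  ⇒  FFFFFFF.........  {b→[0, 1, 2, 3, 4, 5, 6]}
  10. truncate(b, 5)  ⇒  FFFFF...........  {b→[0, 1, 2, 3, 4]}
  11. truncate(b, 4)  ⇒  FFFF............  {b→[0, 1, 2, 3]}

blocks(b) = [0, 1, 2, 3]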